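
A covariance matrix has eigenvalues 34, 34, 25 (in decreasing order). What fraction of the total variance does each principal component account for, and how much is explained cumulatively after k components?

Step 1 — total variance = trace(Sigma) = Σ λ_i = 34 + 34 + 25 = 93.

Step 2 — fraction explained by component i = λ_i / Σ λ:
  PC1: 34/93 = 0.3656
  PC2: 34/93 = 0.3656
  PC3: 25/93 = 0.2688

Step 3 — cumulative fraction after k components = (λ_1 + ... + λ_k) / Σ λ:
  k = 1: 34/93 = 0.3656
  k = 2: (34 + 34)/93 = 68/93 = 0.7312
  k = 3: (34 + 34 + 25)/93 = 93/93 = 1

Summary (fraction, with percent):

explained: PC1 0.3656 (36.56%), PC2 0.3656 (36.56%), PC3 0.2688 (26.88%);  cumulative: 0.3656, 0.7312, 1


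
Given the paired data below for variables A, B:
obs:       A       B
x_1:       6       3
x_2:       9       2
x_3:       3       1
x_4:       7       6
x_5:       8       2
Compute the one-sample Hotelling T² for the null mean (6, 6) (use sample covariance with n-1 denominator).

Step 1 — sample mean vector:
  mean(A) = (6 + 9 + 3 + 7 + 8) / 5 = 33/5 = 6.6
  mean(B) = (3 + 2 + 1 + 6 + 2) / 5 = 14/5 = 2.8
  x̄ = (6.6, 2.8),  deviation x̄ - mu_0 = (6.6, 2.8) - (6, 6) = (0.6, -3.2).

Step 2 — sample covariance matrix, S[i,j] = (1/(n-1)) · Σ_k (x_{k,i} - mean_i) · (x_{k,j} - mean_j), divisor n-1 = 4:
  S[A,A] = ((-0.6)·(-0.6) + (2.4)·(2.4) + (-3.6)·(-3.6) + (0.4)·(0.4) + (1.4)·(1.4)) / 4 = 21.2/4 = 5.3
  S[A,B] = ((-0.6)·(0.2) + (2.4)·(-0.8) + (-3.6)·(-1.8) + (0.4)·(3.2) + (1.4)·(-0.8)) / 4 = 4.6/4 = 1.15
  S[B,B] = ((0.2)·(0.2) + (-0.8)·(-0.8) + (-1.8)·(-1.8) + (3.2)·(3.2) + (-0.8)·(-0.8)) / 4 = 14.8/4 = 3.7
  S = [[5.3, 1.15],
 [1.15, 3.7]].

Step 3 — invert S. det(S) = 5.3·3.7 - (1.15)² = 18.2875.
  S^{-1} = (1/det) · [[d, -b], [-b, a]] = [[0.2023, -0.0629],
 [-0.0629, 0.2898]].

Step 4 — quadratic form (x̄ - mu_0)^T · S^{-1} · (x̄ - mu_0):
  S^{-1} · (x̄ - mu_0) = (0.3226, -0.9651),
  (x̄ - mu_0)^T · [...] = (0.6)·(0.3226) + (-3.2)·(-0.9651) = 3.282.

Step 5 — scale by n: T² = 5 · 3.282 = 16.4101.

T² ≈ 16.4101


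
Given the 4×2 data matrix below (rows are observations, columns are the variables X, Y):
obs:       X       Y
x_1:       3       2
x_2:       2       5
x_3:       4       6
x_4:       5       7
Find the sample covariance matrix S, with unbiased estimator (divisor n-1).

Step 1 — column means:
  mean(X) = (3 + 2 + 4 + 5) / 4 = 14/4 = 3.5
  mean(Y) = (2 + 5 + 6 + 7) / 4 = 20/4 = 5

Step 2 — sample covariance S[i,j] = (1/(n-1)) · Σ_k (x_{k,i} - mean_i) · (x_{k,j} - mean_j), with n-1 = 3.
  S[X,X] = ((-0.5)·(-0.5) + (-1.5)·(-1.5) + (0.5)·(0.5) + (1.5)·(1.5)) / 3 = 5/3 = 1.6667
  S[X,Y] = ((-0.5)·(-3) + (-1.5)·(0) + (0.5)·(1) + (1.5)·(2)) / 3 = 5/3 = 1.6667
  S[Y,Y] = ((-3)·(-3) + (0)·(0) + (1)·(1) + (2)·(2)) / 3 = 14/3 = 4.6667

S is symmetric (S[j,i] = S[i,j]). Assembling:

S = [[1.6667, 1.6667],
 [1.6667, 4.6667]]


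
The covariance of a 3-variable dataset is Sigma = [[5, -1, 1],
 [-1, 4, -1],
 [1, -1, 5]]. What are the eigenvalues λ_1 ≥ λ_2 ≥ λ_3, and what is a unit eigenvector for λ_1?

Step 1 — characteristic polynomial p(λ) = det(λI - Sigma) = λ³ - tr·λ² + c_1·λ - det, where tr = trace, c_1 = sum of the principal 2×2 minors, det = det(Sigma):
  tr = 5 + 4 + 5 = 14,
  c_1 = (5·4 - (-1)²) + (5·5 - (1)²) + (4·5 - (-1)²) = 19 + 24 + 19 = 62,
  det = 5·(4·5 - (-1)²) - (-1)·((-1)·5 - (-1)·(1)) + (1)·((-1)·(-1) - 4·(1)) = 5·(19) - (-1)·(-4) + (1)·(-3) = 88.
  So p(λ) = λ³ - 14λ² + 62λ - 88.
Step 2 — look for an integer root (rational root theorem: any rational root is an integer divisor of 88). Testing λ = 4:
  p(4) = 64 - 224 + 248 - 88 = 0  ✓
  Dividing out (λ - 4): p(λ) = (λ - 4)(λ² - 10λ + 22).
Step 3 — remaining eigenvalues from the quadratic λ² - 10λ + 22 = 0:
  Δ = 10² - 4·22 = 100 - 88 = 12,  λ = (10 ± √12)/2 = (10 ± 3.4641)/2 ≈ 6.7321 or 3.2679.
  Sorted: λ_1 = 6.7321,  λ_2 = 4,  λ_3 = 3.2679  (check: sum = 14 = tr ✓).

Step 4 — unit eigenvector for λ_1 ≈ 6.7321: v spans the null space of (Sigma - λ_1 I), whose rows are
  r_1 = (-1.7321, -1, 1),  r_2 = (-1, -2.7321, -1),  r_3 = (1, -1, -1.7321).
  v is orthogonal to every row, so take v ∝ r_1 × r_2 = ((-1)·(-1) - (1)·(-2.7321), (1)·(-1) - (-1.7321)·(-1), (-1.7321)·(-2.7321) - (-1)·(-1)) ≈ (3.7321, -2.7321, 3.7321).
  Let u = (3.7321, -2.7321, 3.7321).
  ||u|| = √((3.7321)² + (-2.7321)² + (3.7321)²) = √(35.3205) ≈ 5.9431,  v_1 = u/||u|| ≈ (0.628, -0.4597, 0.628) (||v_1|| = 1).

λ_1 = 6.7321,  λ_2 = 4,  λ_3 = 3.2679;  v_1 ≈ (0.628, -0.4597, 0.628)


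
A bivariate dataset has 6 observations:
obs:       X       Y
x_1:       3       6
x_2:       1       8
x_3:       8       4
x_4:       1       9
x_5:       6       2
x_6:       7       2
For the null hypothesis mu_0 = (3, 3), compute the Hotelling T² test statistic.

Step 1 — sample mean vector:
  mean(X) = (3 + 1 + 8 + 1 + 6 + 7) / 6 = 26/6 = 4.3333
  mean(Y) = (6 + 8 + 4 + 9 + 2 + 2) / 6 = 31/6 = 5.1667
  x̄ = (4.3333, 5.1667),  deviation x̄ - mu_0 = (4.3333, 5.1667) - (3, 3) = (1.3333, 2.1667).

Step 2 — sample covariance matrix, S[i,j] = (1/(n-1)) · Σ_k (x_{k,i} - mean_i) · (x_{k,j} - mean_j), divisor n-1 = 5:
  S[X,X] = ((-1.3333)·(-1.3333) + (-3.3333)·(-3.3333) + (3.6667)·(3.6667) + (-3.3333)·(-3.3333) + (1.6667)·(1.6667) + (2.6667)·(2.6667)) / 5 = 47.3333/5 = 9.4667
  S[X,Y] = ((-1.3333)·(0.8333) + (-3.3333)·(2.8333) + (3.6667)·(-1.1667) + (-3.3333)·(3.8333) + (1.6667)·(-3.1667) + (2.6667)·(-3.1667)) / 5 = -41.3333/5 = -8.2667
  S[Y,Y] = ((0.8333)·(0.8333) + (2.8333)·(2.8333) + (-1.1667)·(-1.1667) + (3.8333)·(3.8333) + (-3.1667)·(-3.1667) + (-3.1667)·(-3.1667)) / 5 = 44.8333/5 = 8.9667
  S = [[9.4667, -8.2667],
 [-8.2667, 8.9667]].

Step 3 — invert S. det(S) = 9.4667·8.9667 - (-8.2667)² = 16.5467.
  S^{-1} = (1/det) · [[d, -b], [-b, a]] = [[0.5419, 0.4996],
 [0.4996, 0.5721]].

Step 4 — quadratic form (x̄ - mu_0)^T · S^{-1} · (x̄ - mu_0):
  S^{-1} · (x̄ - mu_0) = (1.805, 1.9057),
  (x̄ - mu_0)^T · [...] = (1.3333)·(1.805) + (2.1667)·(1.9057) = 6.5357.

Step 5 — scale by n: T² = 6 · 6.5357 = 39.2143.

T² ≈ 39.2143


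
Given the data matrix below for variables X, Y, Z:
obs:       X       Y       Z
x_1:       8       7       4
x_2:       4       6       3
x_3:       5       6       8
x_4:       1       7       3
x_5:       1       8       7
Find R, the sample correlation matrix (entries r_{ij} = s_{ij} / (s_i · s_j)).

Step 1 — column means:
  mean(X) = (8 + 4 + 5 + 1 + 1) / 5 = 19/5 = 3.8
  mean(Y) = (7 + 6 + 6 + 7 + 8) / 5 = 34/5 = 6.8
  mean(Z) = (4 + 3 + 8 + 3 + 7) / 5 = 25/5 = 5

Step 2 — sample variances and covariances s[i,j] = (1/(n-1)) · Σ_k (x_{k,i} - mean_i) · (x_{k,j} - mean_j), with n-1 = 4:
  s[X,X] = ((4.2)·(4.2) + (0.2)·(0.2) + (1.2)·(1.2) + (-2.8)·(-2.8) + (-2.8)·(-2.8)) / 4 = 34.8/4 = 8.7
  s[X,Y] = ((4.2)·(0.2) + (0.2)·(-0.8) + (1.2)·(-0.8) + (-2.8)·(0.2) + (-2.8)·(1.2)) / 4 = -4.2/4 = -1.05
  s[X,Z] = ((4.2)·(-1) + (0.2)·(-2) + (1.2)·(3) + (-2.8)·(-2) + (-2.8)·(2)) / 4 = -1/4 = -0.25
  s[Y,Y] = ((0.2)·(0.2) + (-0.8)·(-0.8) + (-0.8)·(-0.8) + (0.2)·(0.2) + (1.2)·(1.2)) / 4 = 2.8/4 = 0.7
  s[Y,Z] = ((0.2)·(-1) + (-0.8)·(-2) + (-0.8)·(3) + (0.2)·(-2) + (1.2)·(2)) / 4 = 1/4 = 0.25
  s[Z,Z] = ((-1)·(-1) + (-2)·(-2) + (3)·(3) + (-2)·(-2) + (2)·(2)) / 4 = 22/4 = 5.5
  Sample standard deviations s_i = √(s[i,i]):
  s(X) = √(8.7) = 2.9496
  s(Y) = √(0.7) = 0.8367
  s(Z) = √(5.5) = 2.3452

Step 3 — r_{ij} = s_{ij} / (s_i · s_j):
  r[X,X] = 1 (diagonal).
  r[X,Y] = -1.05 / (2.9496 · 0.8367) = -1.05 / 2.4678 = -0.4255
  r[X,Z] = -0.25 / (2.9496 · 2.3452) = -0.25 / 6.9174 = -0.0361
  r[Y,Y] = 1 (diagonal).
  r[Y,Z] = 0.25 / (0.8367 · 2.3452) = 0.25 / 1.9621 = 0.1274
  r[Z,Z] = 1 (diagonal).

R is symmetric with unit diagonal. Assembling:

R = [[1, -0.4255, -0.0361],
 [-0.4255, 1, 0.1274],
 [-0.0361, 0.1274, 1]]


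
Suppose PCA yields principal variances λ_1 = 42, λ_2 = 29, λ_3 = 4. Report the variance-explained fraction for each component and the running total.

Step 1 — total variance = trace(Sigma) = Σ λ_i = 42 + 29 + 4 = 75.

Step 2 — fraction explained by component i = λ_i / Σ λ:
  PC1: 42/75 = 0.56
  PC2: 29/75 = 0.3867
  PC3: 4/75 = 0.0533

Step 3 — cumulative fraction after k components = (λ_1 + ... + λ_k) / Σ λ:
  k = 1: 42/75 = 0.56
  k = 2: (42 + 29)/75 = 71/75 = 0.9467
  k = 3: (42 + 29 + 4)/75 = 75/75 = 1

Summary (fraction, with percent):

explained: PC1 0.56 (56%), PC2 0.3867 (38.67%), PC3 0.0533 (5.33%);  cumulative: 0.56, 0.9467, 1


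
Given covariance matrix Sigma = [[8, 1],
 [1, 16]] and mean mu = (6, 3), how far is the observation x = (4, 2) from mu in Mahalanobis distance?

Step 1 — centre the observation: (x - mu) = (-2, -1).

Step 2 — invert Sigma. det(Sigma) = 8·16 - (1)² = 127.
  Sigma^{-1} = (1/det) · [[d, -b], [-b, a]] = [[0.126, -0.0079],
 [-0.0079, 0.063]].

Step 3 — form the quadratic (x - mu)^T · Sigma^{-1} · (x - mu):
  Sigma^{-1} · (x - mu) = (-0.2441, -0.0472).
  (x - mu)^T · [Sigma^{-1} · (x - mu)] = (-2)·(-0.2441) + (-1)·(-0.0472) = 0.5354.

Step 4 — take square root: d = √(0.5354) ≈ 0.7317.

d(x, mu) = √(0.5354) ≈ 0.7317


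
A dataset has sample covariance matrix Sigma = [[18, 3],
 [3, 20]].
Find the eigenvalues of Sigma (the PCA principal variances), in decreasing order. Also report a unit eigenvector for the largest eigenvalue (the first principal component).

Step 1 — characteristic polynomial of 2×2 Sigma:
  det(Sigma - λI) = λ² - trace · λ + det = 0.
  trace = 18 + 20 = 38, det = 18·20 - (3)² = 351.
Step 2 — discriminant:
  Δ = trace² - 4·det = 1444 - 1404 = 40.
Step 3 — eigenvalues:
  λ = (trace ± √Δ)/2 = (38 ± 6.3246)/2,
  λ_1 = 22.1623,  λ_2 = 15.8377.

Step 4 — unit eigenvector for λ_1: solve (Sigma - λ_1 I)v = 0. First row:
  (18 - 22.1623)·v_x + (3)·v_y = 0, i.e. (-4.1623)·v_x + (3)·v_y = 0,
  so v ∝ (b, λ_1 - a) = (3, 4.1623) = u.
  ||u|| = √((3)² + (4.1623)²) = √(26.3246) ≈ 5.1307,
  v_1 = u/||u|| ≈ (0.5847, 0.8112) (||v_1|| = 1).

λ_1 = 22.1623,  λ_2 = 15.8377;  v_1 ≈ (0.5847, 0.8112)


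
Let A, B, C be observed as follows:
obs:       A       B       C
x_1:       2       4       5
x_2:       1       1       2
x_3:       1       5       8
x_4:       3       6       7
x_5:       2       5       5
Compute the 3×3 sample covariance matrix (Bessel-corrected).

Step 1 — column means:
  mean(A) = (2 + 1 + 1 + 3 + 2) / 5 = 9/5 = 1.8
  mean(B) = (4 + 1 + 5 + 6 + 5) / 5 = 21/5 = 4.2
  mean(C) = (5 + 2 + 8 + 7 + 5) / 5 = 27/5 = 5.4

Step 2 — sample covariance S[i,j] = (1/(n-1)) · Σ_k (x_{k,i} - mean_i) · (x_{k,j} - mean_j), with n-1 = 4.
  S[A,A] = ((0.2)·(0.2) + (-0.8)·(-0.8) + (-0.8)·(-0.8) + (1.2)·(1.2) + (0.2)·(0.2)) / 4 = 2.8/4 = 0.7
  S[A,B] = ((0.2)·(-0.2) + (-0.8)·(-3.2) + (-0.8)·(0.8) + (1.2)·(1.8) + (0.2)·(0.8)) / 4 = 4.2/4 = 1.05
  S[A,C] = ((0.2)·(-0.4) + (-0.8)·(-3.4) + (-0.8)·(2.6) + (1.2)·(1.6) + (0.2)·(-0.4)) / 4 = 2.4/4 = 0.6
  S[B,B] = ((-0.2)·(-0.2) + (-3.2)·(-3.2) + (0.8)·(0.8) + (1.8)·(1.8) + (0.8)·(0.8)) / 4 = 14.8/4 = 3.7
  S[B,C] = ((-0.2)·(-0.4) + (-3.2)·(-3.4) + (0.8)·(2.6) + (1.8)·(1.6) + (0.8)·(-0.4)) / 4 = 15.6/4 = 3.9
  S[C,C] = ((-0.4)·(-0.4) + (-3.4)·(-3.4) + (2.6)·(2.6) + (1.6)·(1.6) + (-0.4)·(-0.4)) / 4 = 21.2/4 = 5.3

S is symmetric (S[j,i] = S[i,j]). Assembling:

S = [[0.7, 1.05, 0.6],
 [1.05, 3.7, 3.9],
 [0.6, 3.9, 5.3]]


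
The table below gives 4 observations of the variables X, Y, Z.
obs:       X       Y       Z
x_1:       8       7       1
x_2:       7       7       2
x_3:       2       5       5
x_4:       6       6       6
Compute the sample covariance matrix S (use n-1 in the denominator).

Step 1 — column means:
  mean(X) = (8 + 7 + 2 + 6) / 4 = 23/4 = 5.75
  mean(Y) = (7 + 7 + 5 + 6) / 4 = 25/4 = 6.25
  mean(Z) = (1 + 2 + 5 + 6) / 4 = 14/4 = 3.5

Step 2 — sample covariance S[i,j] = (1/(n-1)) · Σ_k (x_{k,i} - mean_i) · (x_{k,j} - mean_j), with n-1 = 3.
  S[X,X] = ((2.25)·(2.25) + (1.25)·(1.25) + (-3.75)·(-3.75) + (0.25)·(0.25)) / 3 = 20.75/3 = 6.9167
  S[X,Y] = ((2.25)·(0.75) + (1.25)·(0.75) + (-3.75)·(-1.25) + (0.25)·(-0.25)) / 3 = 7.25/3 = 2.4167
  S[X,Z] = ((2.25)·(-2.5) + (1.25)·(-1.5) + (-3.75)·(1.5) + (0.25)·(2.5)) / 3 = -12.5/3 = -4.1667
  S[Y,Y] = ((0.75)·(0.75) + (0.75)·(0.75) + (-1.25)·(-1.25) + (-0.25)·(-0.25)) / 3 = 2.75/3 = 0.9167
  S[Y,Z] = ((0.75)·(-2.5) + (0.75)·(-1.5) + (-1.25)·(1.5) + (-0.25)·(2.5)) / 3 = -5.5/3 = -1.8333
  S[Z,Z] = ((-2.5)·(-2.5) + (-1.5)·(-1.5) + (1.5)·(1.5) + (2.5)·(2.5)) / 3 = 17/3 = 5.6667

S is symmetric (S[j,i] = S[i,j]). Assembling:

S = [[6.9167, 2.4167, -4.1667],
 [2.4167, 0.9167, -1.8333],
 [-4.1667, -1.8333, 5.6667]]


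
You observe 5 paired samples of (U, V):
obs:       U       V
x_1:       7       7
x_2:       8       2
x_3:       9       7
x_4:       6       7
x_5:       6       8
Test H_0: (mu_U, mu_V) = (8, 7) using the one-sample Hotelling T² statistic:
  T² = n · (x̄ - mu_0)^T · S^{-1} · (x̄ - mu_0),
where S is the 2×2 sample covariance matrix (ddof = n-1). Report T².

Step 1 — sample mean vector:
  mean(U) = (7 + 8 + 9 + 6 + 6) / 5 = 36/5 = 7.2
  mean(V) = (7 + 2 + 7 + 7 + 8) / 5 = 31/5 = 6.2
  x̄ = (7.2, 6.2),  deviation x̄ - mu_0 = (7.2, 6.2) - (8, 7) = (-0.8, -0.8).

Step 2 — sample covariance matrix, S[i,j] = (1/(n-1)) · Σ_k (x_{k,i} - mean_i) · (x_{k,j} - mean_j), divisor n-1 = 4:
  S[U,U] = ((-0.2)·(-0.2) + (0.8)·(0.8) + (1.8)·(1.8) + (-1.2)·(-1.2) + (-1.2)·(-1.2)) / 4 = 6.8/4 = 1.7
  S[U,V] = ((-0.2)·(0.8) + (0.8)·(-4.2) + (1.8)·(0.8) + (-1.2)·(0.8) + (-1.2)·(1.8)) / 4 = -5.2/4 = -1.3
  S[V,V] = ((0.8)·(0.8) + (-4.2)·(-4.2) + (0.8)·(0.8) + (0.8)·(0.8) + (1.8)·(1.8)) / 4 = 22.8/4 = 5.7
  S = [[1.7, -1.3],
 [-1.3, 5.7]].

Step 3 — invert S. det(S) = 1.7·5.7 - (-1.3)² = 8.
  S^{-1} = (1/det) · [[d, -b], [-b, a]] = [[0.7125, 0.1625],
 [0.1625, 0.2125]].

Step 4 — quadratic form (x̄ - mu_0)^T · S^{-1} · (x̄ - mu_0):
  S^{-1} · (x̄ - mu_0) = (-0.7, -0.3),
  (x̄ - mu_0)^T · [...] = (-0.8)·(-0.7) + (-0.8)·(-0.3) = 0.8.

Step 5 — scale by n: T² = 5 · 0.8 = 4.

T² ≈ 4


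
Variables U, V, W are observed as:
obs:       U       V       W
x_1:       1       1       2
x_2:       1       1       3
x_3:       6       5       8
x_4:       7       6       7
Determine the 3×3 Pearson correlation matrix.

Step 1 — column means:
  mean(U) = (1 + 1 + 6 + 7) / 4 = 15/4 = 3.75
  mean(V) = (1 + 1 + 5 + 6) / 4 = 13/4 = 3.25
  mean(W) = (2 + 3 + 8 + 7) / 4 = 20/4 = 5

Step 2 — sample variances and covariances s[i,j] = (1/(n-1)) · Σ_k (x_{k,i} - mean_i) · (x_{k,j} - mean_j), with n-1 = 3:
  s[U,U] = ((-2.75)·(-2.75) + (-2.75)·(-2.75) + (2.25)·(2.25) + (3.25)·(3.25)) / 3 = 30.75/3 = 10.25
  s[U,V] = ((-2.75)·(-2.25) + (-2.75)·(-2.25) + (2.25)·(1.75) + (3.25)·(2.75)) / 3 = 25.25/3 = 8.4167
  s[U,W] = ((-2.75)·(-3) + (-2.75)·(-2) + (2.25)·(3) + (3.25)·(2)) / 3 = 27/3 = 9
  s[V,V] = ((-2.25)·(-2.25) + (-2.25)·(-2.25) + (1.75)·(1.75) + (2.75)·(2.75)) / 3 = 20.75/3 = 6.9167
  s[V,W] = ((-2.25)·(-3) + (-2.25)·(-2) + (1.75)·(3) + (2.75)·(2)) / 3 = 22/3 = 7.3333
  s[W,W] = ((-3)·(-3) + (-2)·(-2) + (3)·(3) + (2)·(2)) / 3 = 26/3 = 8.6667
  Sample standard deviations s_i = √(s[i,i]):
  s(U) = √(10.25) = 3.2016
  s(V) = √(6.9167) = 2.63
  s(W) = √(8.6667) = 2.9439

Step 3 — r_{ij} = s_{ij} / (s_i · s_j):
  r[U,U] = 1 (diagonal).
  r[U,V] = 8.4167 / (3.2016 · 2.63) = 8.4167 / 8.42 = 0.9996
  r[U,W] = 9 / (3.2016 · 2.9439) = 9 / 9.4251 = 0.9549
  r[V,V] = 1 (diagonal).
  r[V,W] = 7.3333 / (2.63 · 2.9439) = 7.3333 / 7.7424 = 0.9472
  r[W,W] = 1 (diagonal).

R is symmetric with unit diagonal. Assembling:

R = [[1, 0.9996, 0.9549],
 [0.9996, 1, 0.9472],
 [0.9549, 0.9472, 1]]


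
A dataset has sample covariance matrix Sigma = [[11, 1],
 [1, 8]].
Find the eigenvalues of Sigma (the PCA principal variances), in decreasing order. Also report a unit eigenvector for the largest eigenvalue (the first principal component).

Step 1 — characteristic polynomial of 2×2 Sigma:
  det(Sigma - λI) = λ² - trace · λ + det = 0.
  trace = 11 + 8 = 19, det = 11·8 - (1)² = 87.
Step 2 — discriminant:
  Δ = trace² - 4·det = 361 - 348 = 13.
Step 3 — eigenvalues:
  λ = (trace ± √Δ)/2 = (19 ± 3.6056)/2,
  λ_1 = 11.3028,  λ_2 = 7.6972.

Step 4 — unit eigenvector for λ_1: solve (Sigma - λ_1 I)v = 0. First row:
  (11 - 11.3028)·v_x + (1)·v_y = 0, i.e. (-0.3028)·v_x + (1)·v_y = 0,
  so v ∝ (b, λ_1 - a) = (1, 0.3028) = u.
  ||u|| = √((1)² + (0.3028)²) = √(1.0917) ≈ 1.0448,
  v_1 = u/||u|| ≈ (0.9571, 0.2898) (||v_1|| = 1).

λ_1 = 11.3028,  λ_2 = 7.6972;  v_1 ≈ (0.9571, 0.2898)


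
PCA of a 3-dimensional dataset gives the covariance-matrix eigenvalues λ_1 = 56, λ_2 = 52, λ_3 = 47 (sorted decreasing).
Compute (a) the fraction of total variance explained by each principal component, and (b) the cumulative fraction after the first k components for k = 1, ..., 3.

Step 1 — total variance = trace(Sigma) = Σ λ_i = 56 + 52 + 47 = 155.

Step 2 — fraction explained by component i = λ_i / Σ λ:
  PC1: 56/155 = 0.3613
  PC2: 52/155 = 0.3355
  PC3: 47/155 = 0.3032

Step 3 — cumulative fraction after k components = (λ_1 + ... + λ_k) / Σ λ:
  k = 1: 56/155 = 0.3613
  k = 2: (56 + 52)/155 = 108/155 = 0.6968
  k = 3: (56 + 52 + 47)/155 = 155/155 = 1

Summary (fraction, with percent):

explained: PC1 0.3613 (36.13%), PC2 0.3355 (33.55%), PC3 0.3032 (30.32%);  cumulative: 0.3613, 0.6968, 1


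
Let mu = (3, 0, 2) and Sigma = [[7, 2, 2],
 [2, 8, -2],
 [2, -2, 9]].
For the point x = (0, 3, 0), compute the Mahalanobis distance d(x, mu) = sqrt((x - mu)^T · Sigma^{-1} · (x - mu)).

Step 1 — centre the observation: (x - mu) = (-3, 3, -2).

Step 2 — invert Sigma (cofactor / det for 3×3, or solve directly):
  Sigma^{-1} = [[0.1735, -0.0561, -0.051],
 [-0.0561, 0.1505, 0.0459],
 [-0.051, 0.0459, 0.1327]].

Step 3 — form the quadratic (x - mu)^T · Sigma^{-1} · (x - mu):
  Sigma^{-1} · (x - mu) = (-0.5867, 0.5281, 0.0255).
  (x - mu)^T · [Sigma^{-1} · (x - mu)] = (-3)·(-0.5867) + (3)·(0.5281) + (-2)·(0.0255) = 3.2934.

Step 4 — take square root: d = √(3.2934) ≈ 1.8148.

d(x, mu) = √(3.2934) ≈ 1.8148


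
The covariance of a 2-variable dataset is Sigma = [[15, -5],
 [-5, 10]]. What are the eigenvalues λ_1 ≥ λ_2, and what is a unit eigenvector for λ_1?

Step 1 — characteristic polynomial of 2×2 Sigma:
  det(Sigma - λI) = λ² - trace · λ + det = 0.
  trace = 15 + 10 = 25, det = 15·10 - (-5)² = 125.
Step 2 — discriminant:
  Δ = trace² - 4·det = 625 - 500 = 125.
Step 3 — eigenvalues:
  λ = (trace ± √Δ)/2 = (25 ± 11.1803)/2,
  λ_1 = 18.0902,  λ_2 = 6.9098.

Step 4 — unit eigenvector for λ_1: solve (Sigma - λ_1 I)v = 0. First row:
  (15 - 18.0902)·v_x + (-5)·v_y = 0, i.e. (-3.0902)·v_x + (-5)·v_y = 0,
  so v ∝ (b, λ_1 - a) = (-5, 3.0902); multiply by -1 so the first entry is positive: u = (5, -3.0902).
  ||u|| = √((5)² + (-3.0902)²) = √(34.5492) ≈ 5.8779,
  v_1 = u/||u|| ≈ (0.8507, -0.5257) (||v_1|| = 1).

λ_1 = 18.0902,  λ_2 = 6.9098;  v_1 ≈ (0.8507, -0.5257)


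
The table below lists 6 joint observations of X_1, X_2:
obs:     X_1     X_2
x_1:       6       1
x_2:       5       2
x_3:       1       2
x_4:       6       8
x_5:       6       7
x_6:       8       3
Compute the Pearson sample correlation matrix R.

Step 1 — column means:
  mean(X_1) = (6 + 5 + 1 + 6 + 6 + 8) / 6 = 32/6 = 5.3333
  mean(X_2) = (1 + 2 + 2 + 8 + 7 + 3) / 6 = 23/6 = 3.8333

Step 2 — sample variances and covariances s[i,j] = (1/(n-1)) · Σ_k (x_{k,i} - mean_i) · (x_{k,j} - mean_j), with n-1 = 5:
  s[X_1,X_1] = ((0.6667)·(0.6667) + (-0.3333)·(-0.3333) + (-4.3333)·(-4.3333) + (0.6667)·(0.6667) + (0.6667)·(0.6667) + (2.6667)·(2.6667)) / 5 = 27.3333/5 = 5.4667
  s[X_1,X_2] = ((0.6667)·(-2.8333) + (-0.3333)·(-1.8333) + (-4.3333)·(-1.8333) + (0.6667)·(4.1667) + (0.6667)·(3.1667) + (2.6667)·(-0.8333)) / 5 = 9.3333/5 = 1.8667
  s[X_2,X_2] = ((-2.8333)·(-2.8333) + (-1.8333)·(-1.8333) + (-1.8333)·(-1.8333) + (4.1667)·(4.1667) + (3.1667)·(3.1667) + (-0.8333)·(-0.8333)) / 5 = 42.8333/5 = 8.5667
  Sample standard deviations s_i = √(s[i,i]):
  s(X_1) = √(5.4667) = 2.3381
  s(X_2) = √(8.5667) = 2.9269

Step 3 — r_{ij} = s_{ij} / (s_i · s_j):
  r[X_1,X_1] = 1 (diagonal).
  r[X_1,X_2] = 1.8667 / (2.3381 · 2.9269) = 1.8667 / 6.8433 = 0.2728
  r[X_2,X_2] = 1 (diagonal).

R is symmetric with unit diagonal. Assembling:

R = [[1, 0.2728],
 [0.2728, 1]]


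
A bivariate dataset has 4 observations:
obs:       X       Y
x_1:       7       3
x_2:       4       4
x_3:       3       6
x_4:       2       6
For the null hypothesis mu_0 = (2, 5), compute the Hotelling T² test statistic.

Step 1 — sample mean vector:
  mean(X) = (7 + 4 + 3 + 2) / 4 = 16/4 = 4
  mean(Y) = (3 + 4 + 6 + 6) / 4 = 19/4 = 4.75
  x̄ = (4, 4.75),  deviation x̄ - mu_0 = (4, 4.75) - (2, 5) = (2, -0.25).

Step 2 — sample covariance matrix, S[i,j] = (1/(n-1)) · Σ_k (x_{k,i} - mean_i) · (x_{k,j} - mean_j), divisor n-1 = 3:
  S[X,X] = ((3)·(3) + (0)·(0) + (-1)·(-1) + (-2)·(-2)) / 3 = 14/3 = 4.6667
  S[X,Y] = ((3)·(-1.75) + (0)·(-0.75) + (-1)·(1.25) + (-2)·(1.25)) / 3 = -9/3 = -3
  S[Y,Y] = ((-1.75)·(-1.75) + (-0.75)·(-0.75) + (1.25)·(1.25) + (1.25)·(1.25)) / 3 = 6.75/3 = 2.25
  S = [[4.6667, -3],
 [-3, 2.25]].

Step 3 — invert S. det(S) = 4.6667·2.25 - (-3)² = 1.5.
  S^{-1} = (1/det) · [[d, -b], [-b, a]] = [[1.5, 2],
 [2, 3.1111]].

Step 4 — quadratic form (x̄ - mu_0)^T · S^{-1} · (x̄ - mu_0):
  S^{-1} · (x̄ - mu_0) = (2.5, 3.2222),
  (x̄ - mu_0)^T · [...] = (2)·(2.5) + (-0.25)·(3.2222) = 4.1944.

Step 5 — scale by n: T² = 4 · 4.1944 = 16.7778.

T² ≈ 16.7778


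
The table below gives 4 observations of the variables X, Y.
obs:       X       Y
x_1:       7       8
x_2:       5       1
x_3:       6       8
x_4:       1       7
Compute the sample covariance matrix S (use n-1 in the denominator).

Step 1 — column means:
  mean(X) = (7 + 5 + 6 + 1) / 4 = 19/4 = 4.75
  mean(Y) = (8 + 1 + 8 + 7) / 4 = 24/4 = 6

Step 2 — sample covariance S[i,j] = (1/(n-1)) · Σ_k (x_{k,i} - mean_i) · (x_{k,j} - mean_j), with n-1 = 3.
  S[X,X] = ((2.25)·(2.25) + (0.25)·(0.25) + (1.25)·(1.25) + (-3.75)·(-3.75)) / 3 = 20.75/3 = 6.9167
  S[X,Y] = ((2.25)·(2) + (0.25)·(-5) + (1.25)·(2) + (-3.75)·(1)) / 3 = 2/3 = 0.6667
  S[Y,Y] = ((2)·(2) + (-5)·(-5) + (2)·(2) + (1)·(1)) / 3 = 34/3 = 11.3333

S is symmetric (S[j,i] = S[i,j]). Assembling:

S = [[6.9167, 0.6667],
 [0.6667, 11.3333]]


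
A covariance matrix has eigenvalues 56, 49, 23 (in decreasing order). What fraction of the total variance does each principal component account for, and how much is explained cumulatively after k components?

Step 1 — total variance = trace(Sigma) = Σ λ_i = 56 + 49 + 23 = 128.

Step 2 — fraction explained by component i = λ_i / Σ λ:
  PC1: 56/128 = 0.4375
  PC2: 49/128 = 0.3828
  PC3: 23/128 = 0.1797

Step 3 — cumulative fraction after k components = (λ_1 + ... + λ_k) / Σ λ:
  k = 1: 56/128 = 0.4375
  k = 2: (56 + 49)/128 = 105/128 = 0.8203
  k = 3: (56 + 49 + 23)/128 = 128/128 = 1

Summary (fraction, with percent):

explained: PC1 0.4375 (43.75%), PC2 0.3828 (38.28%), PC3 0.1797 (17.97%);  cumulative: 0.4375, 0.8203, 1


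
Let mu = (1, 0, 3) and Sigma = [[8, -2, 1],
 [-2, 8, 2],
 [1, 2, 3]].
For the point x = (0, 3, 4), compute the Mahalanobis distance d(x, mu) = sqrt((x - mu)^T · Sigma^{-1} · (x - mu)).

Step 1 — centre the observation: (x - mu) = (-1, 3, 1).

Step 2 — invert Sigma (cofactor / det for 3×3, or solve directly):
  Sigma^{-1} = [[0.1515, 0.0606, -0.0909],
 [0.0606, 0.1742, -0.1364],
 [-0.0909, -0.1364, 0.4545]].

Step 3 — form the quadratic (x - mu)^T · Sigma^{-1} · (x - mu):
  Sigma^{-1} · (x - mu) = (-0.0606, 0.3258, 0.1364).
  (x - mu)^T · [Sigma^{-1} · (x - mu)] = (-1)·(-0.0606) + (3)·(0.3258) + (1)·(0.1364) = 1.1742.

Step 4 — take square root: d = √(1.1742) ≈ 1.0836.

d(x, mu) = √(1.1742) ≈ 1.0836


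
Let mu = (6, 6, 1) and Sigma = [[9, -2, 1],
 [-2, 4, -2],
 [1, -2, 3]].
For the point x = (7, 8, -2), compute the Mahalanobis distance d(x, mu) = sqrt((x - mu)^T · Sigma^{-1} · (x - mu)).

Step 1 — centre the observation: (x - mu) = (1, 2, -3).

Step 2 — invert Sigma (cofactor / det for 3×3, or solve directly):
  Sigma^{-1} = [[0.125, 0.0625, 0],
 [0.0625, 0.4062, 0.25],
 [0, 0.25, 0.5]].

Step 3 — form the quadratic (x - mu)^T · Sigma^{-1} · (x - mu):
  Sigma^{-1} · (x - mu) = (0.25, 0.125, -1).
  (x - mu)^T · [Sigma^{-1} · (x - mu)] = (1)·(0.25) + (2)·(0.125) + (-3)·(-1) = 3.5.

Step 4 — take square root: d = √(3.5) ≈ 1.8708.

d(x, mu) = √(3.5) ≈ 1.8708


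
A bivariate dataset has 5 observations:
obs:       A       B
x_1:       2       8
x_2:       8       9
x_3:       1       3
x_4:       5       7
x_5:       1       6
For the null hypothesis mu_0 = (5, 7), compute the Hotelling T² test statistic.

Step 1 — sample mean vector:
  mean(A) = (2 + 8 + 1 + 5 + 1) / 5 = 17/5 = 3.4
  mean(B) = (8 + 9 + 3 + 7 + 6) / 5 = 33/5 = 6.6
  x̄ = (3.4, 6.6),  deviation x̄ - mu_0 = (3.4, 6.6) - (5, 7) = (-1.6, -0.4).

Step 2 — sample covariance matrix, S[i,j] = (1/(n-1)) · Σ_k (x_{k,i} - mean_i) · (x_{k,j} - mean_j), divisor n-1 = 4:
  S[A,A] = ((-1.4)·(-1.4) + (4.6)·(4.6) + (-2.4)·(-2.4) + (1.6)·(1.6) + (-2.4)·(-2.4)) / 4 = 37.2/4 = 9.3
  S[A,B] = ((-1.4)·(1.4) + (4.6)·(2.4) + (-2.4)·(-3.6) + (1.6)·(0.4) + (-2.4)·(-0.6)) / 4 = 19.8/4 = 4.95
  S[B,B] = ((1.4)·(1.4) + (2.4)·(2.4) + (-3.6)·(-3.6) + (0.4)·(0.4) + (-0.6)·(-0.6)) / 4 = 21.2/4 = 5.3
  S = [[9.3, 4.95],
 [4.95, 5.3]].

Step 3 — invert S. det(S) = 9.3·5.3 - (4.95)² = 24.7875.
  S^{-1} = (1/det) · [[d, -b], [-b, a]] = [[0.2138, -0.1997],
 [-0.1997, 0.3752]].

Step 4 — quadratic form (x̄ - mu_0)^T · S^{-1} · (x̄ - mu_0):
  S^{-1} · (x̄ - mu_0) = (-0.2622, 0.1694),
  (x̄ - mu_0)^T · [...] = (-1.6)·(-0.2622) + (-0.4)·(0.1694) = 0.3518.

Step 5 — scale by n: T² = 5 · 0.3518 = 1.759.

T² ≈ 1.759


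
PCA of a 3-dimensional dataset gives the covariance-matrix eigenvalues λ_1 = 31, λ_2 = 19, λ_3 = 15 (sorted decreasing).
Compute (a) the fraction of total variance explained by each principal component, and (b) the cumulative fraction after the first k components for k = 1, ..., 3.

Step 1 — total variance = trace(Sigma) = Σ λ_i = 31 + 19 + 15 = 65.

Step 2 — fraction explained by component i = λ_i / Σ λ:
  PC1: 31/65 = 0.4769
  PC2: 19/65 = 0.2923
  PC3: 15/65 = 0.2308

Step 3 — cumulative fraction after k components = (λ_1 + ... + λ_k) / Σ λ:
  k = 1: 31/65 = 0.4769
  k = 2: (31 + 19)/65 = 50/65 = 0.7692
  k = 3: (31 + 19 + 15)/65 = 65/65 = 1

Summary (fraction, with percent):

explained: PC1 0.4769 (47.69%), PC2 0.2923 (29.23%), PC3 0.2308 (23.08%);  cumulative: 0.4769, 0.7692, 1


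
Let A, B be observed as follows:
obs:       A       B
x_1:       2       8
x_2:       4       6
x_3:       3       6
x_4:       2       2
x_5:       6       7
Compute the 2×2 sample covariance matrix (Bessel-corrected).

Step 1 — column means:
  mean(A) = (2 + 4 + 3 + 2 + 6) / 5 = 17/5 = 3.4
  mean(B) = (8 + 6 + 6 + 2 + 7) / 5 = 29/5 = 5.8

Step 2 — sample covariance S[i,j] = (1/(n-1)) · Σ_k (x_{k,i} - mean_i) · (x_{k,j} - mean_j), with n-1 = 4.
  S[A,A] = ((-1.4)·(-1.4) + (0.6)·(0.6) + (-0.4)·(-0.4) + (-1.4)·(-1.4) + (2.6)·(2.6)) / 4 = 11.2/4 = 2.8
  S[A,B] = ((-1.4)·(2.2) + (0.6)·(0.2) + (-0.4)·(0.2) + (-1.4)·(-3.8) + (2.6)·(1.2)) / 4 = 5.4/4 = 1.35
  S[B,B] = ((2.2)·(2.2) + (0.2)·(0.2) + (0.2)·(0.2) + (-3.8)·(-3.8) + (1.2)·(1.2)) / 4 = 20.8/4 = 5.2

S is symmetric (S[j,i] = S[i,j]). Assembling:

S = [[2.8, 1.35],
 [1.35, 5.2]]


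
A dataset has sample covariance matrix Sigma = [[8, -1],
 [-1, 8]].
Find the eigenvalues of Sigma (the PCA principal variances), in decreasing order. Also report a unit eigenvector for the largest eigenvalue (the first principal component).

Step 1 — characteristic polynomial of 2×2 Sigma:
  det(Sigma - λI) = λ² - trace · λ + det = 0.
  trace = 8 + 8 = 16, det = 8·8 - (-1)² = 63.
Step 2 — discriminant:
  Δ = trace² - 4·det = 256 - 252 = 4.
Step 3 — eigenvalues:
  λ = (trace ± √Δ)/2 = (16 ± 2)/2,
  λ_1 = 9,  λ_2 = 7.

Step 4 — unit eigenvector for λ_1: solve (Sigma - λ_1 I)v = 0. First row:
  (8 - 9)·v_x + (-1)·v_y = 0, i.e. (-1)·v_x + (-1)·v_y = 0,
  so v ∝ (b, λ_1 - a) = (-1, 1); multiply by -1 so the first entry is positive: u = (1, -1).
  ||u|| = √((1)² + (-1)²) = √(2) ≈ 1.4142,
  v_1 = u/||u|| ≈ (0.7071, -0.7071) (||v_1|| = 1).

λ_1 = 9,  λ_2 = 7;  v_1 ≈ (0.7071, -0.7071)


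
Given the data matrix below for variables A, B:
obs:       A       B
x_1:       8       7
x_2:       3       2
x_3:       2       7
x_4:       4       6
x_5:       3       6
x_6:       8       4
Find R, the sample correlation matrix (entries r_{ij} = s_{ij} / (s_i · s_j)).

Step 1 — column means:
  mean(A) = (8 + 3 + 2 + 4 + 3 + 8) / 6 = 28/6 = 4.6667
  mean(B) = (7 + 2 + 7 + 6 + 6 + 4) / 6 = 32/6 = 5.3333

Step 2 — sample variances and covariances s[i,j] = (1/(n-1)) · Σ_k (x_{k,i} - mean_i) · (x_{k,j} - mean_j), with n-1 = 5:
  s[A,A] = ((3.3333)·(3.3333) + (-1.6667)·(-1.6667) + (-2.6667)·(-2.6667) + (-0.6667)·(-0.6667) + (-1.6667)·(-1.6667) + (3.3333)·(3.3333)) / 5 = 35.3333/5 = 7.0667
  s[A,B] = ((3.3333)·(1.6667) + (-1.6667)·(-3.3333) + (-2.6667)·(1.6667) + (-0.6667)·(0.6667) + (-1.6667)·(0.6667) + (3.3333)·(-1.3333)) / 5 = 0.6667/5 = 0.1333
  s[B,B] = ((1.6667)·(1.6667) + (-3.3333)·(-3.3333) + (1.6667)·(1.6667) + (0.6667)·(0.6667) + (0.6667)·(0.6667) + (-1.3333)·(-1.3333)) / 5 = 19.3333/5 = 3.8667
  Sample standard deviations s_i = √(s[i,i]):
  s(A) = √(7.0667) = 2.6583
  s(B) = √(3.8667) = 1.9664

Step 3 — r_{ij} = s_{ij} / (s_i · s_j):
  r[A,A] = 1 (diagonal).
  r[A,B] = 0.1333 / (2.6583 · 1.9664) = 0.1333 / 5.2273 = 0.0255
  r[B,B] = 1 (diagonal).

R is symmetric with unit diagonal. Assembling:

R = [[1, 0.0255],
 [0.0255, 1]]


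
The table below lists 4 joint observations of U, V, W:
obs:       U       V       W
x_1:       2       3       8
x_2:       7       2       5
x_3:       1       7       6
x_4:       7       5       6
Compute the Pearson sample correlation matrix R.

Step 1 — column means:
  mean(U) = (2 + 7 + 1 + 7) / 4 = 17/4 = 4.25
  mean(V) = (3 + 2 + 7 + 5) / 4 = 17/4 = 4.25
  mean(W) = (8 + 5 + 6 + 6) / 4 = 25/4 = 6.25

Step 2 — sample variances and covariances s[i,j] = (1/(n-1)) · Σ_k (x_{k,i} - mean_i) · (x_{k,j} - mean_j), with n-1 = 3:
  s[U,U] = ((-2.25)·(-2.25) + (2.75)·(2.75) + (-3.25)·(-3.25) + (2.75)·(2.75)) / 3 = 30.75/3 = 10.25
  s[U,V] = ((-2.25)·(-1.25) + (2.75)·(-2.25) + (-3.25)·(2.75) + (2.75)·(0.75)) / 3 = -10.25/3 = -3.4167
  s[U,W] = ((-2.25)·(1.75) + (2.75)·(-1.25) + (-3.25)·(-0.25) + (2.75)·(-0.25)) / 3 = -7.25/3 = -2.4167
  s[V,V] = ((-1.25)·(-1.25) + (-2.25)·(-2.25) + (2.75)·(2.75) + (0.75)·(0.75)) / 3 = 14.75/3 = 4.9167
  s[V,W] = ((-1.25)·(1.75) + (-2.25)·(-1.25) + (2.75)·(-0.25) + (0.75)·(-0.25)) / 3 = -0.25/3 = -0.0833
  s[W,W] = ((1.75)·(1.75) + (-1.25)·(-1.25) + (-0.25)·(-0.25) + (-0.25)·(-0.25)) / 3 = 4.75/3 = 1.5833
  Sample standard deviations s_i = √(s[i,i]):
  s(U) = √(10.25) = 3.2016
  s(V) = √(4.9167) = 2.2174
  s(W) = √(1.5833) = 1.2583

Step 3 — r_{ij} = s_{ij} / (s_i · s_j):
  r[U,U] = 1 (diagonal).
  r[U,V] = -3.4167 / (3.2016 · 2.2174) = -3.4167 / 7.099 = -0.4813
  r[U,W] = -2.4167 / (3.2016 · 1.2583) = -2.4167 / 4.0285 = -0.5999
  r[V,V] = 1 (diagonal).
  r[V,W] = -0.0833 / (2.2174 · 1.2583) = -0.0833 / 2.7901 = -0.0299
  r[W,W] = 1 (diagonal).

R is symmetric with unit diagonal. Assembling:

R = [[1, -0.4813, -0.5999],
 [-0.4813, 1, -0.0299],
 [-0.5999, -0.0299, 1]]


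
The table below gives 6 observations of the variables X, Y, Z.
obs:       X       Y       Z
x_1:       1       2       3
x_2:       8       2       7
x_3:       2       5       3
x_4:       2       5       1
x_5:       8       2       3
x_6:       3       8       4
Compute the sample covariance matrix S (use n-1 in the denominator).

Step 1 — column means:
  mean(X) = (1 + 8 + 2 + 2 + 8 + 3) / 6 = 24/6 = 4
  mean(Y) = (2 + 2 + 5 + 5 + 2 + 8) / 6 = 24/6 = 4
  mean(Z) = (3 + 7 + 3 + 1 + 3 + 4) / 6 = 21/6 = 3.5

Step 2 — sample covariance S[i,j] = (1/(n-1)) · Σ_k (x_{k,i} - mean_i) · (x_{k,j} - mean_j), with n-1 = 5.
  S[X,X] = ((-3)·(-3) + (4)·(4) + (-2)·(-2) + (-2)·(-2) + (4)·(4) + (-1)·(-1)) / 5 = 50/5 = 10
  S[X,Y] = ((-3)·(-2) + (4)·(-2) + (-2)·(1) + (-2)·(1) + (4)·(-2) + (-1)·(4)) / 5 = -18/5 = -3.6
  S[X,Z] = ((-3)·(-0.5) + (4)·(3.5) + (-2)·(-0.5) + (-2)·(-2.5) + (4)·(-0.5) + (-1)·(0.5)) / 5 = 19/5 = 3.8
  S[Y,Y] = ((-2)·(-2) + (-2)·(-2) + (1)·(1) + (1)·(1) + (-2)·(-2) + (4)·(4)) / 5 = 30/5 = 6
  S[Y,Z] = ((-2)·(-0.5) + (-2)·(3.5) + (1)·(-0.5) + (1)·(-2.5) + (-2)·(-0.5) + (4)·(0.5)) / 5 = -6/5 = -1.2
  S[Z,Z] = ((-0.5)·(-0.5) + (3.5)·(3.5) + (-0.5)·(-0.5) + (-2.5)·(-2.5) + (-0.5)·(-0.5) + (0.5)·(0.5)) / 5 = 19.5/5 = 3.9

S is symmetric (S[j,i] = S[i,j]). Assembling:

S = [[10, -3.6, 3.8],
 [-3.6, 6, -1.2],
 [3.8, -1.2, 3.9]]


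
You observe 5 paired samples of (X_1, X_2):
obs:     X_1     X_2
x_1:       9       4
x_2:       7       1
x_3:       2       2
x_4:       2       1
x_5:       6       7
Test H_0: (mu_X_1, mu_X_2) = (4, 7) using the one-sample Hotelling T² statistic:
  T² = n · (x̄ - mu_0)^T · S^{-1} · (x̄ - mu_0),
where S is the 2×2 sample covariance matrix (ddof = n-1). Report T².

Step 1 — sample mean vector:
  mean(X_1) = (9 + 7 + 2 + 2 + 6) / 5 = 26/5 = 5.2
  mean(X_2) = (4 + 1 + 2 + 1 + 7) / 5 = 15/5 = 3
  x̄ = (5.2, 3),  deviation x̄ - mu_0 = (5.2, 3) - (4, 7) = (1.2, -4).

Step 2 — sample covariance matrix, S[i,j] = (1/(n-1)) · Σ_k (x_{k,i} - mean_i) · (x_{k,j} - mean_j), divisor n-1 = 4:
  S[X_1,X_1] = ((3.8)·(3.8) + (1.8)·(1.8) + (-3.2)·(-3.2) + (-3.2)·(-3.2) + (0.8)·(0.8)) / 4 = 38.8/4 = 9.7
  S[X_1,X_2] = ((3.8)·(1) + (1.8)·(-2) + (-3.2)·(-1) + (-3.2)·(-2) + (0.8)·(4)) / 4 = 13/4 = 3.25
  S[X_2,X_2] = ((1)·(1) + (-2)·(-2) + (-1)·(-1) + (-2)·(-2) + (4)·(4)) / 4 = 26/4 = 6.5
  S = [[9.7, 3.25],
 [3.25, 6.5]].

Step 3 — invert S. det(S) = 9.7·6.5 - (3.25)² = 52.4875.
  S^{-1} = (1/det) · [[d, -b], [-b, a]] = [[0.1238, -0.0619],
 [-0.0619, 0.1848]].

Step 4 — quadratic form (x̄ - mu_0)^T · S^{-1} · (x̄ - mu_0):
  S^{-1} · (x̄ - mu_0) = (0.3963, -0.8135),
  (x̄ - mu_0)^T · [...] = (1.2)·(0.3963) + (-4)·(-0.8135) = 3.7296.

Step 5 — scale by n: T² = 5 · 3.7296 = 18.6482.

T² ≈ 18.6482


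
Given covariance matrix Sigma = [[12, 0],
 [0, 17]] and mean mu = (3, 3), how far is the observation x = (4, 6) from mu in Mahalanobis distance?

Step 1 — centre the observation: (x - mu) = (1, 3).

Step 2 — invert Sigma. det(Sigma) = 12·17 - (0)² = 204.
  Sigma^{-1} = (1/det) · [[d, -b], [-b, a]] = [[0.0833, 0],
 [0, 0.0588]].

Step 3 — form the quadratic (x - mu)^T · Sigma^{-1} · (x - mu):
  Sigma^{-1} · (x - mu) = (0.0833, 0.1765).
  (x - mu)^T · [Sigma^{-1} · (x - mu)] = (1)·(0.0833) + (3)·(0.1765) = 0.6127.

Step 4 — take square root: d = √(0.6127) ≈ 0.7828.

d(x, mu) = √(0.6127) ≈ 0.7828


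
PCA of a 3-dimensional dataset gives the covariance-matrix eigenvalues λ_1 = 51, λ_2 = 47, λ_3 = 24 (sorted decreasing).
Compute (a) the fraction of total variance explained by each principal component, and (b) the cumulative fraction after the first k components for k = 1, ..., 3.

Step 1 — total variance = trace(Sigma) = Σ λ_i = 51 + 47 + 24 = 122.

Step 2 — fraction explained by component i = λ_i / Σ λ:
  PC1: 51/122 = 0.418
  PC2: 47/122 = 0.3852
  PC3: 24/122 = 0.1967

Step 3 — cumulative fraction after k components = (λ_1 + ... + λ_k) / Σ λ:
  k = 1: 51/122 = 0.418
  k = 2: (51 + 47)/122 = 98/122 = 0.8033
  k = 3: (51 + 47 + 24)/122 = 122/122 = 1

Summary (fraction, with percent):

explained: PC1 0.418 (41.8%), PC2 0.3852 (38.52%), PC3 0.1967 (19.67%);  cumulative: 0.418, 0.8033, 1


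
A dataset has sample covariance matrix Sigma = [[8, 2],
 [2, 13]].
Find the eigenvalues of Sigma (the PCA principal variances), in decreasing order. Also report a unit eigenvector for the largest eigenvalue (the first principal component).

Step 1 — characteristic polynomial of 2×2 Sigma:
  det(Sigma - λI) = λ² - trace · λ + det = 0.
  trace = 8 + 13 = 21, det = 8·13 - (2)² = 100.
Step 2 — discriminant:
  Δ = trace² - 4·det = 441 - 400 = 41.
Step 3 — eigenvalues:
  λ = (trace ± √Δ)/2 = (21 ± 6.4031)/2,
  λ_1 = 13.7016,  λ_2 = 7.2984.

Step 4 — unit eigenvector for λ_1: solve (Sigma - λ_1 I)v = 0. First row:
  (8 - 13.7016)·v_x + (2)·v_y = 0, i.e. (-5.7016)·v_x + (2)·v_y = 0,
  so v ∝ (b, λ_1 - a) = (2, 5.7016) = u.
  ||u|| = √((2)² + (5.7016)²) = √(36.5078) ≈ 6.0422,
  v_1 = u/||u|| ≈ (0.331, 0.9436) (||v_1|| = 1).

λ_1 = 13.7016,  λ_2 = 7.2984;  v_1 ≈ (0.331, 0.9436)


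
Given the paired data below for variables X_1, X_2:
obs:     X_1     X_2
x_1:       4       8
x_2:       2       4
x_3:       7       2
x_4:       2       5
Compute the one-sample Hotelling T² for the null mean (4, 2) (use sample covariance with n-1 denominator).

Step 1 — sample mean vector:
  mean(X_1) = (4 + 2 + 7 + 2) / 4 = 15/4 = 3.75
  mean(X_2) = (8 + 4 + 2 + 5) / 4 = 19/4 = 4.75
  x̄ = (3.75, 4.75),  deviation x̄ - mu_0 = (3.75, 4.75) - (4, 2) = (-0.25, 2.75).

Step 2 — sample covariance matrix, S[i,j] = (1/(n-1)) · Σ_k (x_{k,i} - mean_i) · (x_{k,j} - mean_j), divisor n-1 = 3:
  S[X_1,X_1] = ((0.25)·(0.25) + (-1.75)·(-1.75) + (3.25)·(3.25) + (-1.75)·(-1.75)) / 3 = 16.75/3 = 5.5833
  S[X_1,X_2] = ((0.25)·(3.25) + (-1.75)·(-0.75) + (3.25)·(-2.75) + (-1.75)·(0.25)) / 3 = -7.25/3 = -2.4167
  S[X_2,X_2] = ((3.25)·(3.25) + (-0.75)·(-0.75) + (-2.75)·(-2.75) + (0.25)·(0.25)) / 3 = 18.75/3 = 6.25
  S = [[5.5833, -2.4167],
 [-2.4167, 6.25]].

Step 3 — invert S. det(S) = 5.5833·6.25 - (-2.4167)² = 29.0556.
  S^{-1} = (1/det) · [[d, -b], [-b, a]] = [[0.2151, 0.0832],
 [0.0832, 0.1922]].

Step 4 — quadratic form (x̄ - mu_0)^T · S^{-1} · (x̄ - mu_0):
  S^{-1} · (x̄ - mu_0) = (0.175, 0.5076),
  (x̄ - mu_0)^T · [...] = (-0.25)·(0.175) + (2.75)·(0.5076) = 1.3523.

Step 5 — scale by n: T² = 4 · 1.3523 = 5.4092.

T² ≈ 5.4092


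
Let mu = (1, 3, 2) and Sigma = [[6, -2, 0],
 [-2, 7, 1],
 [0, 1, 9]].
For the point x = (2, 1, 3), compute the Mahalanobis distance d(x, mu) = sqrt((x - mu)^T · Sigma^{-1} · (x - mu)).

Step 1 — centre the observation: (x - mu) = (1, -2, 1).

Step 2 — invert Sigma (cofactor / det for 3×3, or solve directly):
  Sigma^{-1} = [[0.1845, 0.0536, -0.006],
 [0.0536, 0.1607, -0.0179],
 [-0.006, -0.0179, 0.1131]].

Step 3 — form the quadratic (x - mu)^T · Sigma^{-1} · (x - mu):
  Sigma^{-1} · (x - mu) = (0.0714, -0.2857, 0.1429).
  (x - mu)^T · [Sigma^{-1} · (x - mu)] = (1)·(0.0714) + (-2)·(-0.2857) + (1)·(0.1429) = 0.7857.

Step 4 — take square root: d = √(0.7857) ≈ 0.8864.

d(x, mu) = √(0.7857) ≈ 0.8864


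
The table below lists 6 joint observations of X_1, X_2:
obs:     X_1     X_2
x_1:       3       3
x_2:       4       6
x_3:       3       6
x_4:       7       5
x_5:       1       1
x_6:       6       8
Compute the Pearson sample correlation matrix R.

Step 1 — column means:
  mean(X_1) = (3 + 4 + 3 + 7 + 1 + 6) / 6 = 24/6 = 4
  mean(X_2) = (3 + 6 + 6 + 5 + 1 + 8) / 6 = 29/6 = 4.8333

Step 2 — sample variances and covariances s[i,j] = (1/(n-1)) · Σ_k (x_{k,i} - mean_i) · (x_{k,j} - mean_j), with n-1 = 5:
  s[X_1,X_1] = ((-1)·(-1) + (0)·(0) + (-1)·(-1) + (3)·(3) + (-3)·(-3) + (2)·(2)) / 5 = 24/5 = 4.8
  s[X_1,X_2] = ((-1)·(-1.8333) + (0)·(1.1667) + (-1)·(1.1667) + (3)·(0.1667) + (-3)·(-3.8333) + (2)·(3.1667)) / 5 = 19/5 = 3.8
  s[X_2,X_2] = ((-1.8333)·(-1.8333) + (1.1667)·(1.1667) + (1.1667)·(1.1667) + (0.1667)·(0.1667) + (-3.8333)·(-3.8333) + (3.1667)·(3.1667)) / 5 = 30.8333/5 = 6.1667
  Sample standard deviations s_i = √(s[i,i]):
  s(X_1) = √(4.8) = 2.1909
  s(X_2) = √(6.1667) = 2.4833

Step 3 — r_{ij} = s_{ij} / (s_i · s_j):
  r[X_1,X_1] = 1 (diagonal).
  r[X_1,X_2] = 3.8 / (2.1909 · 2.4833) = 3.8 / 5.4406 = 0.6985
  r[X_2,X_2] = 1 (diagonal).

R is symmetric with unit diagonal. Assembling:

R = [[1, 0.6985],
 [0.6985, 1]]
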